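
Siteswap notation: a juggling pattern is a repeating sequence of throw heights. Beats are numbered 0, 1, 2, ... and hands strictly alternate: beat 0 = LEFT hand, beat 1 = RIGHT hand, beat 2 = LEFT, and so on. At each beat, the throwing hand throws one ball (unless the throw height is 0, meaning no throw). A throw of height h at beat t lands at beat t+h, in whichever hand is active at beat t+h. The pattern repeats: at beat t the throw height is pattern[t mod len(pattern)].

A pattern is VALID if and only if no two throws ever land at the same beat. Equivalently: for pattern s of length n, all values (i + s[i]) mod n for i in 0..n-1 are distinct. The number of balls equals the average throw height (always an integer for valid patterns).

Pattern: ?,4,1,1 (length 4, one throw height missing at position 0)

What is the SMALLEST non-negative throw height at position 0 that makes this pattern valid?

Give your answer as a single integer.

Answer: 2

Derivation:
i=0: s[i]=? (unknown)
i=1: (1 + 4) mod 4 = 1
i=2: (2 + 1) mod 4 = 3
i=3: (3 + 1) mod 4 = 0
Known residues: [0, 1, 3]; need a permutation of 0..3, so missing residue r = 2
Need (0 + s) mod 4 = 2; smallest s = (2 - 0) mod 4 = 2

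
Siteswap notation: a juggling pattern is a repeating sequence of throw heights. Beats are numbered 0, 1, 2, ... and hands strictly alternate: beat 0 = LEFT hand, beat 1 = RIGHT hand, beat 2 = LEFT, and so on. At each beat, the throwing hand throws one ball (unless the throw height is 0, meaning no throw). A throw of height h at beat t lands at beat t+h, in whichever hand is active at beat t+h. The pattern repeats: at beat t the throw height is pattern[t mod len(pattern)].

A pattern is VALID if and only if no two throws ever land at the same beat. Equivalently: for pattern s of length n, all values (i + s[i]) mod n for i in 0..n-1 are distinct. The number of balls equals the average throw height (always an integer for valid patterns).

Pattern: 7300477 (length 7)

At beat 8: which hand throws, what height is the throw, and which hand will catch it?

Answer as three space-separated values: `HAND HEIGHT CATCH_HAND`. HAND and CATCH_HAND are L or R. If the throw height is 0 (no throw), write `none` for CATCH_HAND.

Answer: L 3 R

Derivation:
Beat 8: 8 mod 2 = 0, so hand = L
Throw height = pattern[8 mod 7] = pattern[1] = 3
Lands at beat 8+3=11, 11 mod 2 = 1, so catch hand = R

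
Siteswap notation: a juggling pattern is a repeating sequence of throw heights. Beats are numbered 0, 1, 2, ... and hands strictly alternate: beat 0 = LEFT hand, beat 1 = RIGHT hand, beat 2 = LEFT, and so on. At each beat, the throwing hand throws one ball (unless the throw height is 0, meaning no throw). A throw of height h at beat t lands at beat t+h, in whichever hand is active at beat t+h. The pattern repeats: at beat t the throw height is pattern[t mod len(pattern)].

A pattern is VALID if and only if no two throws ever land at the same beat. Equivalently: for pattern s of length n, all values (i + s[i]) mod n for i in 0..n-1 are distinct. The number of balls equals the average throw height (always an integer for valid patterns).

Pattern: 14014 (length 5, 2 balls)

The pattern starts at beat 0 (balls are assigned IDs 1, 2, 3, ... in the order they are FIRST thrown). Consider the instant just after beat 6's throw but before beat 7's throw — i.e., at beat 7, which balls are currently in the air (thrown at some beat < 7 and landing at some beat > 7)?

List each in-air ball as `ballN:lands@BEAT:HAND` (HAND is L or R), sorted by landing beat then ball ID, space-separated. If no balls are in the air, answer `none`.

Beat 0 (L): throw ball1 h=1 -> lands@1:R; in-air after throw: [b1@1:R]
Beat 1 (R): throw ball1 h=4 -> lands@5:R; in-air after throw: [b1@5:R]
Beat 3 (R): throw ball2 h=1 -> lands@4:L; in-air after throw: [b2@4:L b1@5:R]
Beat 4 (L): throw ball2 h=4 -> lands@8:L; in-air after throw: [b1@5:R b2@8:L]
Beat 5 (R): throw ball1 h=1 -> lands@6:L; in-air after throw: [b1@6:L b2@8:L]
Beat 6 (L): throw ball1 h=4 -> lands@10:L; in-air after throw: [b2@8:L b1@10:L]

Answer: ball2:lands@8:L ball1:lands@10:L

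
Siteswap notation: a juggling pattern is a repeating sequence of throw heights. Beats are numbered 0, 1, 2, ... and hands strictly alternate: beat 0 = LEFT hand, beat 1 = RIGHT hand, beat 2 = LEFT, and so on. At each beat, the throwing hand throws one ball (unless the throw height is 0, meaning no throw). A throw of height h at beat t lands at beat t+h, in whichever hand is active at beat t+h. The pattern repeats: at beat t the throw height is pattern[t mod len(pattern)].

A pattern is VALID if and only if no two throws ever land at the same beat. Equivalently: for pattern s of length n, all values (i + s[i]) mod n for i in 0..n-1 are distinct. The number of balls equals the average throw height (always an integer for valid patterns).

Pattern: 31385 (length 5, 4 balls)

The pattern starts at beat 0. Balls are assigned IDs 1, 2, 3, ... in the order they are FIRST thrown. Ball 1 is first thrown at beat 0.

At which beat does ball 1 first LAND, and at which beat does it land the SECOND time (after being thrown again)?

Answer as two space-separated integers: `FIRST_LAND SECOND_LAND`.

Answer: 3 11

Derivation:
Beat 0 (L): throw ball1 h=3 -> lands@3:R; in-air after throw: [b1@3:R]
Beat 1 (R): throw ball2 h=1 -> lands@2:L; in-air after throw: [b2@2:L b1@3:R]
Beat 2 (L): throw ball2 h=3 -> lands@5:R; in-air after throw: [b1@3:R b2@5:R]
Beat 3 (R): throw ball1 h=8 -> lands@11:R; in-air after throw: [b2@5:R b1@11:R]
Beat 4 (L): throw ball3 h=5 -> lands@9:R; in-air after throw: [b2@5:R b3@9:R b1@11:R]
Beat 5 (R): throw ball2 h=3 -> lands@8:L; in-air after throw: [b2@8:L b3@9:R b1@11:R]
Beat 6 (L): throw ball4 h=1 -> lands@7:R; in-air after throw: [b4@7:R b2@8:L b3@9:R b1@11:R]
Beat 7 (R): throw ball4 h=3 -> lands@10:L; in-air after throw: [b2@8:L b3@9:R b4@10:L b1@11:R]
Beat 8 (L): throw ball2 h=8 -> lands@16:L; in-air after throw: [b3@9:R b4@10:L b1@11:R b2@16:L]
Beat 9 (R): throw ball3 h=5 -> lands@14:L; in-air after throw: [b4@10:L b1@11:R b3@14:L b2@16:L]
Beat 10 (L): throw ball4 h=3 -> lands@13:R; in-air after throw: [b1@11:R b4@13:R b3@14:L b2@16:L]
Beat 11 (R): throw ball1 h=1 -> lands@12:L; in-air after throw: [b1@12:L b4@13:R b3@14:L b2@16:L]
Ball 1: thrown@0 h=3 -> first land @3; rethrown@3 h=8 -> second land @11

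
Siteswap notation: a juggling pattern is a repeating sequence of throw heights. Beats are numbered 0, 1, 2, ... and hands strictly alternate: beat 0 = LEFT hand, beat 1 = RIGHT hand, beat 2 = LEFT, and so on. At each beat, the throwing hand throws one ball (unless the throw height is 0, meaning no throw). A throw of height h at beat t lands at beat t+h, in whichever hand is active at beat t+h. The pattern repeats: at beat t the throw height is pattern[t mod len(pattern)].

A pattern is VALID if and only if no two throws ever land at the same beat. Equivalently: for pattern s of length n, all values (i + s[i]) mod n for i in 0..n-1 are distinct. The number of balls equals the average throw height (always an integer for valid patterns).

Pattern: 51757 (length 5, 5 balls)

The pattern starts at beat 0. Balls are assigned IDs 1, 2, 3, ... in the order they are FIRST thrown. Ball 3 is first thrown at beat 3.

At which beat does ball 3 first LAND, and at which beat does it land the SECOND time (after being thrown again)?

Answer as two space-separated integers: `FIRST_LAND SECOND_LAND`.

Beat 0 (L): throw ball1 h=5 -> lands@5:R; in-air after throw: [b1@5:R]
Beat 1 (R): throw ball2 h=1 -> lands@2:L; in-air after throw: [b2@2:L b1@5:R]
Beat 2 (L): throw ball2 h=7 -> lands@9:R; in-air after throw: [b1@5:R b2@9:R]
Beat 3 (R): throw ball3 h=5 -> lands@8:L; in-air after throw: [b1@5:R b3@8:L b2@9:R]
Beat 4 (L): throw ball4 h=7 -> lands@11:R; in-air after throw: [b1@5:R b3@8:L b2@9:R b4@11:R]
Beat 5 (R): throw ball1 h=5 -> lands@10:L; in-air after throw: [b3@8:L b2@9:R b1@10:L b4@11:R]
Beat 6 (L): throw ball5 h=1 -> lands@7:R; in-air after throw: [b5@7:R b3@8:L b2@9:R b1@10:L b4@11:R]
Beat 7 (R): throw ball5 h=7 -> lands@14:L; in-air after throw: [b3@8:L b2@9:R b1@10:L b4@11:R b5@14:L]
Beat 8 (L): throw ball3 h=5 -> lands@13:R; in-air after throw: [b2@9:R b1@10:L b4@11:R b3@13:R b5@14:L]
Beat 9 (R): throw ball2 h=7 -> lands@16:L; in-air after throw: [b1@10:L b4@11:R b3@13:R b5@14:L b2@16:L]
Beat 10 (L): throw ball1 h=5 -> lands@15:R; in-air after throw: [b4@11:R b3@13:R b5@14:L b1@15:R b2@16:L]
Beat 11 (R): throw ball4 h=1 -> lands@12:L; in-air after throw: [b4@12:L b3@13:R b5@14:L b1@15:R b2@16:L]
Beat 12 (L): throw ball4 h=7 -> lands@19:R; in-air after throw: [b3@13:R b5@14:L b1@15:R b2@16:L b4@19:R]
Beat 13 (R): throw ball3 h=5 -> lands@18:L; in-air after throw: [b5@14:L b1@15:R b2@16:L b3@18:L b4@19:R]
Ball 3: thrown@3 h=5 -> first land @8; rethrown@8 h=5 -> second land @13

Answer: 8 13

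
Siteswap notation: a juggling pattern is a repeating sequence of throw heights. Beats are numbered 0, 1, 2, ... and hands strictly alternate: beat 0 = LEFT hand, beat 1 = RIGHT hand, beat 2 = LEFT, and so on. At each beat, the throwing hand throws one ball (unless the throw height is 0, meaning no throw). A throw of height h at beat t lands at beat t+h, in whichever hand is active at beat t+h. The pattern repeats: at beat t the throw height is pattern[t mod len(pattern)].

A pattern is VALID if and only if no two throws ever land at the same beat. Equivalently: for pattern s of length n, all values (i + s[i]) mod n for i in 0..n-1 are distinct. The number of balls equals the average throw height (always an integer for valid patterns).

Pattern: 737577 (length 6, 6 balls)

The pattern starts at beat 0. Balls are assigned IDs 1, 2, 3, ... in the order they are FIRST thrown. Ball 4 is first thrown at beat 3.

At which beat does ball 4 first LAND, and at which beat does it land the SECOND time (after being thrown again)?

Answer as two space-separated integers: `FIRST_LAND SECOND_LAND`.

Answer: 8 15

Derivation:
Beat 0 (L): throw ball1 h=7 -> lands@7:R; in-air after throw: [b1@7:R]
Beat 1 (R): throw ball2 h=3 -> lands@4:L; in-air after throw: [b2@4:L b1@7:R]
Beat 2 (L): throw ball3 h=7 -> lands@9:R; in-air after throw: [b2@4:L b1@7:R b3@9:R]
Beat 3 (R): throw ball4 h=5 -> lands@8:L; in-air after throw: [b2@4:L b1@7:R b4@8:L b3@9:R]
Beat 4 (L): throw ball2 h=7 -> lands@11:R; in-air after throw: [b1@7:R b4@8:L b3@9:R b2@11:R]
Beat 5 (R): throw ball5 h=7 -> lands@12:L; in-air after throw: [b1@7:R b4@8:L b3@9:R b2@11:R b5@12:L]
Beat 6 (L): throw ball6 h=7 -> lands@13:R; in-air after throw: [b1@7:R b4@8:L b3@9:R b2@11:R b5@12:L b6@13:R]
Beat 7 (R): throw ball1 h=3 -> lands@10:L; in-air after throw: [b4@8:L b3@9:R b1@10:L b2@11:R b5@12:L b6@13:R]
Beat 8 (L): throw ball4 h=7 -> lands@15:R; in-air after throw: [b3@9:R b1@10:L b2@11:R b5@12:L b6@13:R b4@15:R]
Beat 9 (R): throw ball3 h=5 -> lands@14:L; in-air after throw: [b1@10:L b2@11:R b5@12:L b6@13:R b3@14:L b4@15:R]
Beat 10 (L): throw ball1 h=7 -> lands@17:R; in-air after throw: [b2@11:R b5@12:L b6@13:R b3@14:L b4@15:R b1@17:R]
Beat 11 (R): throw ball2 h=7 -> lands@18:L; in-air after throw: [b5@12:L b6@13:R b3@14:L b4@15:R b1@17:R b2@18:L]
Beat 12 (L): throw ball5 h=7 -> lands@19:R; in-air after throw: [b6@13:R b3@14:L b4@15:R b1@17:R b2@18:L b5@19:R]
Beat 13 (R): throw ball6 h=3 -> lands@16:L; in-air after throw: [b3@14:L b4@15:R b6@16:L b1@17:R b2@18:L b5@19:R]
Beat 14 (L): throw ball3 h=7 -> lands@21:R; in-air after throw: [b4@15:R b6@16:L b1@17:R b2@18:L b5@19:R b3@21:R]
Beat 15 (R): throw ball4 h=5 -> lands@20:L; in-air after throw: [b6@16:L b1@17:R b2@18:L b5@19:R b4@20:L b3@21:R]
Ball 4: thrown@3 h=5 -> first land @8; rethrown@8 h=7 -> second land @15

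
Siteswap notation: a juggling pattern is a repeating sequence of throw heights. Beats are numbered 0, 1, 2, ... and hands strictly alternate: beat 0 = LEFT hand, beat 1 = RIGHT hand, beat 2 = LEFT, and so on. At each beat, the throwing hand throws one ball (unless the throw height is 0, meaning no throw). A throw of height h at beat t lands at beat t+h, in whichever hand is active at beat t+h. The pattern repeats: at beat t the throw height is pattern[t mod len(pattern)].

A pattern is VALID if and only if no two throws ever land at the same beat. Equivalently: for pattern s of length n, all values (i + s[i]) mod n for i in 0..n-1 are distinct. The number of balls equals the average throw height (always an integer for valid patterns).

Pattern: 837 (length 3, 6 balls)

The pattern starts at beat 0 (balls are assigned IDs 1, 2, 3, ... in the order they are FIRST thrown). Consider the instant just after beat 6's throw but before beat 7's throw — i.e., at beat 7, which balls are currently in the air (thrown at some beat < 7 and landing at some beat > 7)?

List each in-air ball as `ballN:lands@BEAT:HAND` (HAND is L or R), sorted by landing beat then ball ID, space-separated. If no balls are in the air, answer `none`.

Answer: ball1:lands@8:L ball3:lands@9:R ball4:lands@11:R ball5:lands@12:L ball6:lands@14:L

Derivation:
Beat 0 (L): throw ball1 h=8 -> lands@8:L; in-air after throw: [b1@8:L]
Beat 1 (R): throw ball2 h=3 -> lands@4:L; in-air after throw: [b2@4:L b1@8:L]
Beat 2 (L): throw ball3 h=7 -> lands@9:R; in-air after throw: [b2@4:L b1@8:L b3@9:R]
Beat 3 (R): throw ball4 h=8 -> lands@11:R; in-air after throw: [b2@4:L b1@8:L b3@9:R b4@11:R]
Beat 4 (L): throw ball2 h=3 -> lands@7:R; in-air after throw: [b2@7:R b1@8:L b3@9:R b4@11:R]
Beat 5 (R): throw ball5 h=7 -> lands@12:L; in-air after throw: [b2@7:R b1@8:L b3@9:R b4@11:R b5@12:L]
Beat 6 (L): throw ball6 h=8 -> lands@14:L; in-air after throw: [b2@7:R b1@8:L b3@9:R b4@11:R b5@12:L b6@14:L]
Beat 7 (R): throw ball2 h=3 -> lands@10:L; in-air after throw: [b1@8:L b3@9:R b2@10:L b4@11:R b5@12:L b6@14:L]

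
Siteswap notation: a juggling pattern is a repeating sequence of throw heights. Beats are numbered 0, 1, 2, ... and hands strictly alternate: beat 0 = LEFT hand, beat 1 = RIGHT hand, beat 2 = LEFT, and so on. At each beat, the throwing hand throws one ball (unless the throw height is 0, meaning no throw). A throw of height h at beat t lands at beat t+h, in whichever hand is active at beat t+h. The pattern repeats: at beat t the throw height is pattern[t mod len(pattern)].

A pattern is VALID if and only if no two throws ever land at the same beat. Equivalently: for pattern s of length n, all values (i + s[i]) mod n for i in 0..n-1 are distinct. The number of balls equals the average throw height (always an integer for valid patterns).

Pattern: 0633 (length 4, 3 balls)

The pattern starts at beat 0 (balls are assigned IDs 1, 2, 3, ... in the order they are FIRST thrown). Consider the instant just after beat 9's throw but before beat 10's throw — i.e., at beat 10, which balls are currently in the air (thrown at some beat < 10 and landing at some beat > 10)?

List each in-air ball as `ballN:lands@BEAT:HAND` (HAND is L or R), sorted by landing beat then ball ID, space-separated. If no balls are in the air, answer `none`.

Beat 1 (R): throw ball1 h=6 -> lands@7:R; in-air after throw: [b1@7:R]
Beat 2 (L): throw ball2 h=3 -> lands@5:R; in-air after throw: [b2@5:R b1@7:R]
Beat 3 (R): throw ball3 h=3 -> lands@6:L; in-air after throw: [b2@5:R b3@6:L b1@7:R]
Beat 5 (R): throw ball2 h=6 -> lands@11:R; in-air after throw: [b3@6:L b1@7:R b2@11:R]
Beat 6 (L): throw ball3 h=3 -> lands@9:R; in-air after throw: [b1@7:R b3@9:R b2@11:R]
Beat 7 (R): throw ball1 h=3 -> lands@10:L; in-air after throw: [b3@9:R b1@10:L b2@11:R]
Beat 9 (R): throw ball3 h=6 -> lands@15:R; in-air after throw: [b1@10:L b2@11:R b3@15:R]
Beat 10 (L): throw ball1 h=3 -> lands@13:R; in-air after throw: [b2@11:R b1@13:R b3@15:R]

Answer: ball2:lands@11:R ball3:lands@15:R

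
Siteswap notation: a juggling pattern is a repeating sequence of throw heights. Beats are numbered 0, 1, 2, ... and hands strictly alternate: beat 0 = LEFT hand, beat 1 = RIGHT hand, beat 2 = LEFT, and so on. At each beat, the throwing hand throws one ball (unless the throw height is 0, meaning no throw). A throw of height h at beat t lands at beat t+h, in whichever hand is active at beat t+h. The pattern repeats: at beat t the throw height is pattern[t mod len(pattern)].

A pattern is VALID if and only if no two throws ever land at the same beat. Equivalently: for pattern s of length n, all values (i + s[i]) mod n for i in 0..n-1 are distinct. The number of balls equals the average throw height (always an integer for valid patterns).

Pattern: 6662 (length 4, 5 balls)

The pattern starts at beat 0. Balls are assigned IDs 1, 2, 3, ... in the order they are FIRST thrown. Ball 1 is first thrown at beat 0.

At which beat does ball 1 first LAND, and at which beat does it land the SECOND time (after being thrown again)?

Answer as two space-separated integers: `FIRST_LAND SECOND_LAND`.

Answer: 6 12

Derivation:
Beat 0 (L): throw ball1 h=6 -> lands@6:L; in-air after throw: [b1@6:L]
Beat 1 (R): throw ball2 h=6 -> lands@7:R; in-air after throw: [b1@6:L b2@7:R]
Beat 2 (L): throw ball3 h=6 -> lands@8:L; in-air after throw: [b1@6:L b2@7:R b3@8:L]
Beat 3 (R): throw ball4 h=2 -> lands@5:R; in-air after throw: [b4@5:R b1@6:L b2@7:R b3@8:L]
Beat 4 (L): throw ball5 h=6 -> lands@10:L; in-air after throw: [b4@5:R b1@6:L b2@7:R b3@8:L b5@10:L]
Beat 5 (R): throw ball4 h=6 -> lands@11:R; in-air after throw: [b1@6:L b2@7:R b3@8:L b5@10:L b4@11:R]
Beat 6 (L): throw ball1 h=6 -> lands@12:L; in-air after throw: [b2@7:R b3@8:L b5@10:L b4@11:R b1@12:L]
Beat 7 (R): throw ball2 h=2 -> lands@9:R; in-air after throw: [b3@8:L b2@9:R b5@10:L b4@11:R b1@12:L]
Beat 8 (L): throw ball3 h=6 -> lands@14:L; in-air after throw: [b2@9:R b5@10:L b4@11:R b1@12:L b3@14:L]
Beat 9 (R): throw ball2 h=6 -> lands@15:R; in-air after throw: [b5@10:L b4@11:R b1@12:L b3@14:L b2@15:R]
Beat 10 (L): throw ball5 h=6 -> lands@16:L; in-air after throw: [b4@11:R b1@12:L b3@14:L b2@15:R b5@16:L]
Beat 11 (R): throw ball4 h=2 -> lands@13:R; in-air after throw: [b1@12:L b4@13:R b3@14:L b2@15:R b5@16:L]
Beat 12 (L): throw ball1 h=6 -> lands@18:L; in-air after throw: [b4@13:R b3@14:L b2@15:R b5@16:L b1@18:L]
Ball 1: thrown@0 h=6 -> first land @6; rethrown@6 h=6 -> second land @12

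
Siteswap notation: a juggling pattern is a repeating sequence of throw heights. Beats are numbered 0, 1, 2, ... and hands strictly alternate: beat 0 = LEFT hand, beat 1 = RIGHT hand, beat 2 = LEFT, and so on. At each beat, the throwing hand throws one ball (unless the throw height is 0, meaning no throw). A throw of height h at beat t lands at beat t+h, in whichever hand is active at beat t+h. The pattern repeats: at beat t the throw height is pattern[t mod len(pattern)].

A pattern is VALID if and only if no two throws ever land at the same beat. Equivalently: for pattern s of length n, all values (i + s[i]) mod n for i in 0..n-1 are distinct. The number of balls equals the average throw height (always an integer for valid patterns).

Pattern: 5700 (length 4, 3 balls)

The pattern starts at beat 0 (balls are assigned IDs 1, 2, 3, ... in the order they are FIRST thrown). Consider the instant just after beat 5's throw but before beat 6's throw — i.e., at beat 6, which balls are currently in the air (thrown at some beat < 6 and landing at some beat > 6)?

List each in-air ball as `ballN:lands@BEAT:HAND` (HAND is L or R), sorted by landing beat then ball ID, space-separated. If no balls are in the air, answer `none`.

Beat 0 (L): throw ball1 h=5 -> lands@5:R; in-air after throw: [b1@5:R]
Beat 1 (R): throw ball2 h=7 -> lands@8:L; in-air after throw: [b1@5:R b2@8:L]
Beat 4 (L): throw ball3 h=5 -> lands@9:R; in-air after throw: [b1@5:R b2@8:L b3@9:R]
Beat 5 (R): throw ball1 h=7 -> lands@12:L; in-air after throw: [b2@8:L b3@9:R b1@12:L]

Answer: ball2:lands@8:L ball3:lands@9:R ball1:lands@12:L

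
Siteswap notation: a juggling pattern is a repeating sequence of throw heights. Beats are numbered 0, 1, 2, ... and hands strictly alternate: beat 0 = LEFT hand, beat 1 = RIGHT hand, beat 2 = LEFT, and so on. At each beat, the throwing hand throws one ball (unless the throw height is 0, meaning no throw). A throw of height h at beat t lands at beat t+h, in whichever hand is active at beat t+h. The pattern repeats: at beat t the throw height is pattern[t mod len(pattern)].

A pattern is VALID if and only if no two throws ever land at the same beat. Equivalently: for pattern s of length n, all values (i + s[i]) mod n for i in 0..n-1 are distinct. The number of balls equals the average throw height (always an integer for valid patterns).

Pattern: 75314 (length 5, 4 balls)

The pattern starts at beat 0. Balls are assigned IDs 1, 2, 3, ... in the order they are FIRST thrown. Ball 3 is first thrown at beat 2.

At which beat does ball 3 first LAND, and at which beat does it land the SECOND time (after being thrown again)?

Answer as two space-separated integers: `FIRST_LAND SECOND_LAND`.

Beat 0 (L): throw ball1 h=7 -> lands@7:R; in-air after throw: [b1@7:R]
Beat 1 (R): throw ball2 h=5 -> lands@6:L; in-air after throw: [b2@6:L b1@7:R]
Beat 2 (L): throw ball3 h=3 -> lands@5:R; in-air after throw: [b3@5:R b2@6:L b1@7:R]
Beat 3 (R): throw ball4 h=1 -> lands@4:L; in-air after throw: [b4@4:L b3@5:R b2@6:L b1@7:R]
Beat 4 (L): throw ball4 h=4 -> lands@8:L; in-air after throw: [b3@5:R b2@6:L b1@7:R b4@8:L]
Beat 5 (R): throw ball3 h=7 -> lands@12:L; in-air after throw: [b2@6:L b1@7:R b4@8:L b3@12:L]
Beat 6 (L): throw ball2 h=5 -> lands@11:R; in-air after throw: [b1@7:R b4@8:L b2@11:R b3@12:L]
Beat 7 (R): throw ball1 h=3 -> lands@10:L; in-air after throw: [b4@8:L b1@10:L b2@11:R b3@12:L]
Beat 8 (L): throw ball4 h=1 -> lands@9:R; in-air after throw: [b4@9:R b1@10:L b2@11:R b3@12:L]
Beat 9 (R): throw ball4 h=4 -> lands@13:R; in-air after throw: [b1@10:L b2@11:R b3@12:L b4@13:R]
Beat 10 (L): throw ball1 h=7 -> lands@17:R; in-air after throw: [b2@11:R b3@12:L b4@13:R b1@17:R]
Beat 11 (R): throw ball2 h=5 -> lands@16:L; in-air after throw: [b3@12:L b4@13:R b2@16:L b1@17:R]
Beat 12 (L): throw ball3 h=3 -> lands@15:R; in-air after throw: [b4@13:R b3@15:R b2@16:L b1@17:R]
Ball 3: thrown@2 h=3 -> first land @5; rethrown@5 h=7 -> second land @12

Answer: 5 12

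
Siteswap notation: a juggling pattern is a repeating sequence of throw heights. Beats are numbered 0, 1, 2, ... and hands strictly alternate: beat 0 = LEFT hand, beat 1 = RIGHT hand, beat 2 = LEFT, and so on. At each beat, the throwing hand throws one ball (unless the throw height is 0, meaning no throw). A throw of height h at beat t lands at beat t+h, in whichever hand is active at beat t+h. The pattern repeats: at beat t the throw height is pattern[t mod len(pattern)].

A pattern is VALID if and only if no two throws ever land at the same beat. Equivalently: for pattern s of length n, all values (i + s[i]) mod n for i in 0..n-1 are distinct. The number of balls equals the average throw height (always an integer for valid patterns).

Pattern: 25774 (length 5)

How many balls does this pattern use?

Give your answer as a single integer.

Pattern = [2, 5, 7, 7, 4], length n = 5
  position 0: throw height = 2, running sum = 2
  position 1: throw height = 5, running sum = 7
  position 2: throw height = 7, running sum = 14
  position 3: throw height = 7, running sum = 21
  position 4: throw height = 4, running sum = 25
Total sum = 25; balls = sum / n = 25 / 5 = 5

Answer: 5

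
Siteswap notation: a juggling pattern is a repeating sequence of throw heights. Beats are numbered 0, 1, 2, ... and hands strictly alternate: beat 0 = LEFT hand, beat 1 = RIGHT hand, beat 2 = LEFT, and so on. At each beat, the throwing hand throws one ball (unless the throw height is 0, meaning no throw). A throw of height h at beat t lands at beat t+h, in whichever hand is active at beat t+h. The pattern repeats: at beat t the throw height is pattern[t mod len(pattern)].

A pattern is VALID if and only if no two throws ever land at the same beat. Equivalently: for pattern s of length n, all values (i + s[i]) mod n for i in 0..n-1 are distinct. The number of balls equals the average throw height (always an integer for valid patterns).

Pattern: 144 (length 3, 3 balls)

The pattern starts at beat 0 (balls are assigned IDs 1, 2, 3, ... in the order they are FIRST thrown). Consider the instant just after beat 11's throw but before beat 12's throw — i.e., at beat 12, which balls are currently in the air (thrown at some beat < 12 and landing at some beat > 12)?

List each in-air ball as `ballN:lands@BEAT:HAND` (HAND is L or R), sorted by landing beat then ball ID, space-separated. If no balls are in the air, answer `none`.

Beat 0 (L): throw ball1 h=1 -> lands@1:R; in-air after throw: [b1@1:R]
Beat 1 (R): throw ball1 h=4 -> lands@5:R; in-air after throw: [b1@5:R]
Beat 2 (L): throw ball2 h=4 -> lands@6:L; in-air after throw: [b1@5:R b2@6:L]
Beat 3 (R): throw ball3 h=1 -> lands@4:L; in-air after throw: [b3@4:L b1@5:R b2@6:L]
Beat 4 (L): throw ball3 h=4 -> lands@8:L; in-air after throw: [b1@5:R b2@6:L b3@8:L]
Beat 5 (R): throw ball1 h=4 -> lands@9:R; in-air after throw: [b2@6:L b3@8:L b1@9:R]
Beat 6 (L): throw ball2 h=1 -> lands@7:R; in-air after throw: [b2@7:R b3@8:L b1@9:R]
Beat 7 (R): throw ball2 h=4 -> lands@11:R; in-air after throw: [b3@8:L b1@9:R b2@11:R]
Beat 8 (L): throw ball3 h=4 -> lands@12:L; in-air after throw: [b1@9:R b2@11:R b3@12:L]
Beat 9 (R): throw ball1 h=1 -> lands@10:L; in-air after throw: [b1@10:L b2@11:R b3@12:L]
Beat 10 (L): throw ball1 h=4 -> lands@14:L; in-air after throw: [b2@11:R b3@12:L b1@14:L]
Beat 11 (R): throw ball2 h=4 -> lands@15:R; in-air after throw: [b3@12:L b1@14:L b2@15:R]
Beat 12 (L): throw ball3 h=1 -> lands@13:R; in-air after throw: [b3@13:R b1@14:L b2@15:R]

Answer: ball1:lands@14:L ball2:lands@15:R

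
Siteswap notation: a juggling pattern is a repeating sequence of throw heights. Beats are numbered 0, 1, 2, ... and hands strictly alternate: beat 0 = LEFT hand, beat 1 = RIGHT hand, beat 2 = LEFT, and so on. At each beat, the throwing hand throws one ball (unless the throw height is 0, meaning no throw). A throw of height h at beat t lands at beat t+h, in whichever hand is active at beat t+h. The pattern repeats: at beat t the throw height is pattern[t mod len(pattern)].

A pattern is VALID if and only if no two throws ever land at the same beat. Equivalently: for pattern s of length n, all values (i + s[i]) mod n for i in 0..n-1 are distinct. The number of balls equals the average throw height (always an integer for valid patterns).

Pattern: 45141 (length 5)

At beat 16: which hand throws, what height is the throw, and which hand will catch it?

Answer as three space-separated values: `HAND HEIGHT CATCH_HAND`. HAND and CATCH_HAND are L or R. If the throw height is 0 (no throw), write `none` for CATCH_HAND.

Answer: L 5 R

Derivation:
Beat 16: 16 mod 2 = 0, so hand = L
Throw height = pattern[16 mod 5] = pattern[1] = 5
Lands at beat 16+5=21, 21 mod 2 = 1, so catch hand = R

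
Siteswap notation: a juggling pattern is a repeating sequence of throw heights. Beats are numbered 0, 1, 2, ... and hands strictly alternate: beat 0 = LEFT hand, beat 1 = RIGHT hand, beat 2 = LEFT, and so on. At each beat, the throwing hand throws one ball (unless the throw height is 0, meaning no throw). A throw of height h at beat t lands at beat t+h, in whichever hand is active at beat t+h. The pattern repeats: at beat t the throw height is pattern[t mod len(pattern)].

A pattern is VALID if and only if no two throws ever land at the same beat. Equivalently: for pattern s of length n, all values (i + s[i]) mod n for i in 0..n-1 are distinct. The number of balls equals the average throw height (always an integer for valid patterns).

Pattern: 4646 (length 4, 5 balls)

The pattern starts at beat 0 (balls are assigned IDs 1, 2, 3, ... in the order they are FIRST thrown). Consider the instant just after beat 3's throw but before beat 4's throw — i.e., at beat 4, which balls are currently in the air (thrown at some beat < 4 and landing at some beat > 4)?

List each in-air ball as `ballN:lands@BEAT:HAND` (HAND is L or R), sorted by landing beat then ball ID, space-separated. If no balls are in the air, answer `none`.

Answer: ball3:lands@6:L ball2:lands@7:R ball4:lands@9:R

Derivation:
Beat 0 (L): throw ball1 h=4 -> lands@4:L; in-air after throw: [b1@4:L]
Beat 1 (R): throw ball2 h=6 -> lands@7:R; in-air after throw: [b1@4:L b2@7:R]
Beat 2 (L): throw ball3 h=4 -> lands@6:L; in-air after throw: [b1@4:L b3@6:L b2@7:R]
Beat 3 (R): throw ball4 h=6 -> lands@9:R; in-air after throw: [b1@4:L b3@6:L b2@7:R b4@9:R]
Beat 4 (L): throw ball1 h=4 -> lands@8:L; in-air after throw: [b3@6:L b2@7:R b1@8:L b4@9:R]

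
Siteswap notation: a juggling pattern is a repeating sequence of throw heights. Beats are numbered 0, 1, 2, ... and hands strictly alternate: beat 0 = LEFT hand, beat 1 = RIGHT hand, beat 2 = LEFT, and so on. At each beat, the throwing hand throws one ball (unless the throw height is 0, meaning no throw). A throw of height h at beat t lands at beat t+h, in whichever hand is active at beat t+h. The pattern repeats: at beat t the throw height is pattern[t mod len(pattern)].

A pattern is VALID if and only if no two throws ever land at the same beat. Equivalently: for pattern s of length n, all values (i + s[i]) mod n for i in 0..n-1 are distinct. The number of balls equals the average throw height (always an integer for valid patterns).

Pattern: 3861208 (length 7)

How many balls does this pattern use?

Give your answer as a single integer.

Answer: 4

Derivation:
Pattern = [3, 8, 6, 1, 2, 0, 8], length n = 7
  position 0: throw height = 3, running sum = 3
  position 1: throw height = 8, running sum = 11
  position 2: throw height = 6, running sum = 17
  position 3: throw height = 1, running sum = 18
  position 4: throw height = 2, running sum = 20
  position 5: throw height = 0, running sum = 20
  position 6: throw height = 8, running sum = 28
Total sum = 28; balls = sum / n = 28 / 7 = 4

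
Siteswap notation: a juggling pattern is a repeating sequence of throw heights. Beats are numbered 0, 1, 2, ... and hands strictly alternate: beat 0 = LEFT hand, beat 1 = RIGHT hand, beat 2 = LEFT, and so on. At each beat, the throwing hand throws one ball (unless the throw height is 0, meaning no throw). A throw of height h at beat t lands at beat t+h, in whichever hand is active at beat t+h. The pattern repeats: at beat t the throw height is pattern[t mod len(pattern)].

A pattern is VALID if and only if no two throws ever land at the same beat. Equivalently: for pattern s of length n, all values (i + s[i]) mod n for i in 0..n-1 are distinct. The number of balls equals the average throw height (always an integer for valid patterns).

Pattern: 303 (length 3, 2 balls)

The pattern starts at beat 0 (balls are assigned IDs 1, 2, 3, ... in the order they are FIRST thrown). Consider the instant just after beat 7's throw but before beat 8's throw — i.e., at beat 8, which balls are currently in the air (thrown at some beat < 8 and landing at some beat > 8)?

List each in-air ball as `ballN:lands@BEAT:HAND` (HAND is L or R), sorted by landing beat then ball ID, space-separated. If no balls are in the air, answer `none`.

Beat 0 (L): throw ball1 h=3 -> lands@3:R; in-air after throw: [b1@3:R]
Beat 2 (L): throw ball2 h=3 -> lands@5:R; in-air after throw: [b1@3:R b2@5:R]
Beat 3 (R): throw ball1 h=3 -> lands@6:L; in-air after throw: [b2@5:R b1@6:L]
Beat 5 (R): throw ball2 h=3 -> lands@8:L; in-air after throw: [b1@6:L b2@8:L]
Beat 6 (L): throw ball1 h=3 -> lands@9:R; in-air after throw: [b2@8:L b1@9:R]
Beat 8 (L): throw ball2 h=3 -> lands@11:R; in-air after throw: [b1@9:R b2@11:R]

Answer: ball1:lands@9:R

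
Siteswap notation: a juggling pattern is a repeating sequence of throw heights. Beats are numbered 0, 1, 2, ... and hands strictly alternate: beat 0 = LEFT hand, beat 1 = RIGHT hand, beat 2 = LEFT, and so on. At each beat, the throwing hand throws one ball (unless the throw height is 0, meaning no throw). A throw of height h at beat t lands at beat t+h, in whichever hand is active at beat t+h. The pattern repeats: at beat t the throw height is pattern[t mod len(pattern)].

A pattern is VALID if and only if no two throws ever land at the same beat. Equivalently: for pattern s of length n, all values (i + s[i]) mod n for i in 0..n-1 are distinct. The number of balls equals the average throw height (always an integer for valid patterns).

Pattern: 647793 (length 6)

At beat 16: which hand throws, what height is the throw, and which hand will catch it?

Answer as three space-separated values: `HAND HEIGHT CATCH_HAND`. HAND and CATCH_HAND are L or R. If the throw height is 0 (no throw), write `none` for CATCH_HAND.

Answer: L 9 R

Derivation:
Beat 16: 16 mod 2 = 0, so hand = L
Throw height = pattern[16 mod 6] = pattern[4] = 9
Lands at beat 16+9=25, 25 mod 2 = 1, so catch hand = R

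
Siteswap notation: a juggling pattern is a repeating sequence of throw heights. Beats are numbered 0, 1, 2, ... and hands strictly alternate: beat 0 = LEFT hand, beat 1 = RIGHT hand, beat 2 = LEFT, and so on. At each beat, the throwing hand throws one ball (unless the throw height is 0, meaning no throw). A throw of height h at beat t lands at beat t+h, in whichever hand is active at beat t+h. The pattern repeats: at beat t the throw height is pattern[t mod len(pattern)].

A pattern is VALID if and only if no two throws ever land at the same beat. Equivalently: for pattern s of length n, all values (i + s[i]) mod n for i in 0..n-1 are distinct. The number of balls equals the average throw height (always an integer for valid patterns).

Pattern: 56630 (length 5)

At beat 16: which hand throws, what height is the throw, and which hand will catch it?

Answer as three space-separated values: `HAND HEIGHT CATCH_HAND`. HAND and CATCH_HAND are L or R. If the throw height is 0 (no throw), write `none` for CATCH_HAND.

Answer: L 6 L

Derivation:
Beat 16: 16 mod 2 = 0, so hand = L
Throw height = pattern[16 mod 5] = pattern[1] = 6
Lands at beat 16+6=22, 22 mod 2 = 0, so catch hand = L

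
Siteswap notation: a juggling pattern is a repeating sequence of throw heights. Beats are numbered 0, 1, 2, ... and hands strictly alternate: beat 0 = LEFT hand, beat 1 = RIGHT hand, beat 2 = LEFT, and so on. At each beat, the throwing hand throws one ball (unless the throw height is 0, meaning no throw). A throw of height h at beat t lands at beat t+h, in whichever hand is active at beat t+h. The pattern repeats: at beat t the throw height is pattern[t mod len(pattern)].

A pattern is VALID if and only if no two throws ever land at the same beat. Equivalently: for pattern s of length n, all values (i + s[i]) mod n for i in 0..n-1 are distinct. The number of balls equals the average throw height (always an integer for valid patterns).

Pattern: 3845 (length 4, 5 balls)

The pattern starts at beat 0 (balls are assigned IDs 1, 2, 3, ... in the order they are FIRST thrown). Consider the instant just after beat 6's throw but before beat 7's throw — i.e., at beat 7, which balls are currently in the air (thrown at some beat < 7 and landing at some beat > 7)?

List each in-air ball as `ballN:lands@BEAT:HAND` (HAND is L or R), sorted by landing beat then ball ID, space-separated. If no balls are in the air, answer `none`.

Beat 0 (L): throw ball1 h=3 -> lands@3:R; in-air after throw: [b1@3:R]
Beat 1 (R): throw ball2 h=8 -> lands@9:R; in-air after throw: [b1@3:R b2@9:R]
Beat 2 (L): throw ball3 h=4 -> lands@6:L; in-air after throw: [b1@3:R b3@6:L b2@9:R]
Beat 3 (R): throw ball1 h=5 -> lands@8:L; in-air after throw: [b3@6:L b1@8:L b2@9:R]
Beat 4 (L): throw ball4 h=3 -> lands@7:R; in-air after throw: [b3@6:L b4@7:R b1@8:L b2@9:R]
Beat 5 (R): throw ball5 h=8 -> lands@13:R; in-air after throw: [b3@6:L b4@7:R b1@8:L b2@9:R b5@13:R]
Beat 6 (L): throw ball3 h=4 -> lands@10:L; in-air after throw: [b4@7:R b1@8:L b2@9:R b3@10:L b5@13:R]
Beat 7 (R): throw ball4 h=5 -> lands@12:L; in-air after throw: [b1@8:L b2@9:R b3@10:L b4@12:L b5@13:R]

Answer: ball1:lands@8:L ball2:lands@9:R ball3:lands@10:L ball5:lands@13:R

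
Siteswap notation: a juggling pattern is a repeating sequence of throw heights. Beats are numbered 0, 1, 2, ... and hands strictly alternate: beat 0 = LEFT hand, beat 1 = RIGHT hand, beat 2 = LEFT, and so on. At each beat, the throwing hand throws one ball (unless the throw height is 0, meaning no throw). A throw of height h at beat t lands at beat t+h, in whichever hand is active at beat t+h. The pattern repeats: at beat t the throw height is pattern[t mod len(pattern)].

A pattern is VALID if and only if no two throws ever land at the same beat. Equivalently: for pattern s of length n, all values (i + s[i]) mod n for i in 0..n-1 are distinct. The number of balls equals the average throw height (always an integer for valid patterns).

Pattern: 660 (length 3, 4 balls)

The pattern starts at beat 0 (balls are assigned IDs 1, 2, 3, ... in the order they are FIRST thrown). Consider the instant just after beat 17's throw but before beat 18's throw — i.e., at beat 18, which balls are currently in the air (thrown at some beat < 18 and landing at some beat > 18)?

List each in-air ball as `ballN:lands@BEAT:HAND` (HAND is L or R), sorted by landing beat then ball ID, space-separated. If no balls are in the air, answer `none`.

Answer: ball2:lands@19:R ball3:lands@21:R ball4:lands@22:L

Derivation:
Beat 0 (L): throw ball1 h=6 -> lands@6:L; in-air after throw: [b1@6:L]
Beat 1 (R): throw ball2 h=6 -> lands@7:R; in-air after throw: [b1@6:L b2@7:R]
Beat 3 (R): throw ball3 h=6 -> lands@9:R; in-air after throw: [b1@6:L b2@7:R b3@9:R]
Beat 4 (L): throw ball4 h=6 -> lands@10:L; in-air after throw: [b1@6:L b2@7:R b3@9:R b4@10:L]
Beat 6 (L): throw ball1 h=6 -> lands@12:L; in-air after throw: [b2@7:R b3@9:R b4@10:L b1@12:L]
Beat 7 (R): throw ball2 h=6 -> lands@13:R; in-air after throw: [b3@9:R b4@10:L b1@12:L b2@13:R]
Beat 9 (R): throw ball3 h=6 -> lands@15:R; in-air after throw: [b4@10:L b1@12:L b2@13:R b3@15:R]
Beat 10 (L): throw ball4 h=6 -> lands@16:L; in-air after throw: [b1@12:L b2@13:R b3@15:R b4@16:L]
Beat 12 (L): throw ball1 h=6 -> lands@18:L; in-air after throw: [b2@13:R b3@15:R b4@16:L b1@18:L]
Beat 13 (R): throw ball2 h=6 -> lands@19:R; in-air after throw: [b3@15:R b4@16:L b1@18:L b2@19:R]
Beat 15 (R): throw ball3 h=6 -> lands@21:R; in-air after throw: [b4@16:L b1@18:L b2@19:R b3@21:R]
Beat 16 (L): throw ball4 h=6 -> lands@22:L; in-air after throw: [b1@18:L b2@19:R b3@21:R b4@22:L]
Beat 18 (L): throw ball1 h=6 -> lands@24:L; in-air after throw: [b2@19:R b3@21:R b4@22:L b1@24:L]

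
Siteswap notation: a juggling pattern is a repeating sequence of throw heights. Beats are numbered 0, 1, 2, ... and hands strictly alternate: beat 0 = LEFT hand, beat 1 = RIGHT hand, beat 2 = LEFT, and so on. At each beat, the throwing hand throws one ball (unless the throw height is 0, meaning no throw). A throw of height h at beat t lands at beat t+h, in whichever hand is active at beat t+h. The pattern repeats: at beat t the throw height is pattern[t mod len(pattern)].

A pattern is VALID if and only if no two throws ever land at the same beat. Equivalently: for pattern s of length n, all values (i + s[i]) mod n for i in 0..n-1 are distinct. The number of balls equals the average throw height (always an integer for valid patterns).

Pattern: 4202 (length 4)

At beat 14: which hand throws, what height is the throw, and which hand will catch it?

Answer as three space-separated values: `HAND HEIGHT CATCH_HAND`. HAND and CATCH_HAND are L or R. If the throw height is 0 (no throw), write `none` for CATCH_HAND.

Beat 14: 14 mod 2 = 0, so hand = L
Throw height = pattern[14 mod 4] = pattern[2] = 0

Answer: L 0 none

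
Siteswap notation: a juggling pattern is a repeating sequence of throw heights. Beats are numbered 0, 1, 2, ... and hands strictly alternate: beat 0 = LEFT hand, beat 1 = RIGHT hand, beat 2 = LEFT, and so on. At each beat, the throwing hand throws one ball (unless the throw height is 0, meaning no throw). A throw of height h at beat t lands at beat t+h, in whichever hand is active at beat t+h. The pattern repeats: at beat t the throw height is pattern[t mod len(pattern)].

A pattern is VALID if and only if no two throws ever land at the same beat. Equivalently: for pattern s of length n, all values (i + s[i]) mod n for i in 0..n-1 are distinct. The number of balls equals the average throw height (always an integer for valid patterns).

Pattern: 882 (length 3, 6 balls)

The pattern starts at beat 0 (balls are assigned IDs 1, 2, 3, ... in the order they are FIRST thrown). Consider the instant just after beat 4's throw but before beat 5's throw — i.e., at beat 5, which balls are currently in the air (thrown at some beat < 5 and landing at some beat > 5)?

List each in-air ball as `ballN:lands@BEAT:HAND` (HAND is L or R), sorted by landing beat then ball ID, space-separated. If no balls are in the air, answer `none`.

Answer: ball1:lands@8:L ball2:lands@9:R ball4:lands@11:R ball3:lands@12:L

Derivation:
Beat 0 (L): throw ball1 h=8 -> lands@8:L; in-air after throw: [b1@8:L]
Beat 1 (R): throw ball2 h=8 -> lands@9:R; in-air after throw: [b1@8:L b2@9:R]
Beat 2 (L): throw ball3 h=2 -> lands@4:L; in-air after throw: [b3@4:L b1@8:L b2@9:R]
Beat 3 (R): throw ball4 h=8 -> lands@11:R; in-air after throw: [b3@4:L b1@8:L b2@9:R b4@11:R]
Beat 4 (L): throw ball3 h=8 -> lands@12:L; in-air after throw: [b1@8:L b2@9:R b4@11:R b3@12:L]
Beat 5 (R): throw ball5 h=2 -> lands@7:R; in-air after throw: [b5@7:R b1@8:L b2@9:R b4@11:R b3@12:L]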